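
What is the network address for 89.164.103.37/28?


IP:   01011001.10100100.01100111.00100101
Mask: 11111111.11111111.11111111.11110000
AND operation:
Net:  01011001.10100100.01100111.00100000
Network: 89.164.103.32/28


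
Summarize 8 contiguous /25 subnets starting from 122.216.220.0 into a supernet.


Original prefix: /25
Number of subnets: 8 = 2^3
New prefix = 25 - 3 = 22
Supernet: 122.216.220.0/22


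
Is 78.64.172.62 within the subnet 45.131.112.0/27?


Subnet network: 45.131.112.0
Test IP AND mask: 78.64.172.32
No, 78.64.172.62 is not in 45.131.112.0/27


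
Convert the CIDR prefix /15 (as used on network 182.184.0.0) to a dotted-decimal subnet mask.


/15 means 15 network bits, 17 host bits
Binary: 11111111111111100000000000000000
Mask: 255.254.0.0


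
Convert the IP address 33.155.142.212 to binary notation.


33 = 00100001
155 = 10011011
142 = 10001110
212 = 11010100
Binary: 00100001.10011011.10001110.11010100


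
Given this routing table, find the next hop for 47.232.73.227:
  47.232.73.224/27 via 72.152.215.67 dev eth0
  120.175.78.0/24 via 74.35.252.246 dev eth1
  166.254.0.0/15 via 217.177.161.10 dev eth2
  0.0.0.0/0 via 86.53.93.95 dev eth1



Longest prefix match for 47.232.73.227:
  /27 47.232.73.224: MATCH
  /24 120.175.78.0: no
  /15 166.254.0.0: no
  /0 0.0.0.0: MATCH
Selected: next-hop 72.152.215.67 via eth0 (matched /27)


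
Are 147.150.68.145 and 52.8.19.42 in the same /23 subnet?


Mask: 255.255.254.0
147.150.68.145 AND mask = 147.150.68.0
52.8.19.42 AND mask = 52.8.18.0
No, different subnets (147.150.68.0 vs 52.8.18.0)


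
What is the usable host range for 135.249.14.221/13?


Network: 135.248.0.0
Broadcast: 135.255.255.255
First usable = network + 1
Last usable = broadcast - 1
Range: 135.248.0.1 to 135.255.255.254


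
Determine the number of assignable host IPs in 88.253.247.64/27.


Host bits = 32 - 27 = 5
Total addresses = 2^5 = 32
Usable = total - 2 (network and broadcast)
Usable hosts: 30


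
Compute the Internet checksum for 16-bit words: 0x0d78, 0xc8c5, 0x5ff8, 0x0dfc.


Sum all words (with carry folding):
+ 0x0d78 = 0x0d78
+ 0xc8c5 = 0xd63d
+ 0x5ff8 = 0x3636
+ 0x0dfc = 0x4432
One's complement: ~0x4432
Checksum = 0xbbcd


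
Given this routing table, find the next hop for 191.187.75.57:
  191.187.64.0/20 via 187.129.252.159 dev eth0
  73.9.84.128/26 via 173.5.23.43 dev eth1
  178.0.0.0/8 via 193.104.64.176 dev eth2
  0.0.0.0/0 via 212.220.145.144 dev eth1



Longest prefix match for 191.187.75.57:
  /20 191.187.64.0: MATCH
  /26 73.9.84.128: no
  /8 178.0.0.0: no
  /0 0.0.0.0: MATCH
Selected: next-hop 187.129.252.159 via eth0 (matched /20)


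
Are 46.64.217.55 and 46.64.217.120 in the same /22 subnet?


Mask: 255.255.252.0
46.64.217.55 AND mask = 46.64.216.0
46.64.217.120 AND mask = 46.64.216.0
Yes, same subnet (46.64.216.0)


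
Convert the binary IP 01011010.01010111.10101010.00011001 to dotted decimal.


01011010 = 90
01010111 = 87
10101010 = 170
00011001 = 25
IP: 90.87.170.25


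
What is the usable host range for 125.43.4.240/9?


Network: 125.0.0.0
Broadcast: 125.127.255.255
First usable = network + 1
Last usable = broadcast - 1
Range: 125.0.0.1 to 125.127.255.254


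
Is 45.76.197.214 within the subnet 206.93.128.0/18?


Subnet network: 206.93.128.0
Test IP AND mask: 45.76.192.0
No, 45.76.197.214 is not in 206.93.128.0/18


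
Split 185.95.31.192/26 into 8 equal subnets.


New prefix = 26 + 3 = 29
Each subnet has 8 addresses
  185.95.31.192/29
  185.95.31.200/29
  185.95.31.208/29
  185.95.31.216/29
  185.95.31.224/29
  185.95.31.232/29
  185.95.31.240/29
  185.95.31.248/29
Subnets: 185.95.31.192/29, 185.95.31.200/29, 185.95.31.208/29, 185.95.31.216/29, 185.95.31.224/29, 185.95.31.232/29, 185.95.31.240/29, 185.95.31.248/29


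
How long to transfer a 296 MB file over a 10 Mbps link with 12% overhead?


Effective throughput = 10 * (1 - 12/100) = 8.8 Mbps
File size in Mb = 296 * 8 = 2368 Mb
Time = 2368 / 8.8
Time = 269.0909 seconds


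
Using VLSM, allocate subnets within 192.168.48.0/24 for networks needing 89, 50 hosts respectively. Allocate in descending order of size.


89 hosts -> /25 (126 usable): 192.168.48.0/25
50 hosts -> /26 (62 usable): 192.168.48.128/26
Allocation: 192.168.48.0/25 (89 hosts, 126 usable); 192.168.48.128/26 (50 hosts, 62 usable)


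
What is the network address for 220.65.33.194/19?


IP:   11011100.01000001.00100001.11000010
Mask: 11111111.11111111.11100000.00000000
AND operation:
Net:  11011100.01000001.00100000.00000000
Network: 220.65.32.0/19


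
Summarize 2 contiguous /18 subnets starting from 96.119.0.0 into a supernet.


Original prefix: /18
Number of subnets: 2 = 2^1
New prefix = 18 - 1 = 17
Supernet: 96.119.0.0/17


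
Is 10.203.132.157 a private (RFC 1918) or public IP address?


RFC 1918 private ranges:
  10.0.0.0/8 (10.0.0.0 - 10.255.255.255)
  172.16.0.0/12 (172.16.0.0 - 172.31.255.255)
  192.168.0.0/16 (192.168.0.0 - 192.168.255.255)
Private (in 10.0.0.0/8)


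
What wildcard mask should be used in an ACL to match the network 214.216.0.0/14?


Subnet mask: 255.252.0.0
Wildcard = 255.255.255.255 - subnet mask
255 - 255 = 0
255 - 252 = 3
255 - 0 = 255
255 - 0 = 255
Wildcard: 0.3.255.255


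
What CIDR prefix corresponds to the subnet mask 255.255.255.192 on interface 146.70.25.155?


Binary: 11111111.11111111.11111111.11000000
Count leading 1s
Prefix: /26


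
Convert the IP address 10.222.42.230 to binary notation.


10 = 00001010
222 = 11011110
42 = 00101010
230 = 11100110
Binary: 00001010.11011110.00101010.11100110


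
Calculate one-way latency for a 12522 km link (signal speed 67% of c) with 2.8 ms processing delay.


Speed = 0.67 * 3e5 km/s = 201000 km/s
Propagation delay = 12522 / 201000 = 0.0623 s = 62.2985 ms
Processing delay = 2.8 ms
Total one-way latency = 65.0985 ms


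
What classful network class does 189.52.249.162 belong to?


First octet: 189
Binary: 10111101
10xxxxxx -> Class B (128-191)
Class B, default mask 255.255.0.0 (/16)


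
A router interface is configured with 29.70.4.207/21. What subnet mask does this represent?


/21 means 21 network bits, 11 host bits
Binary: 11111111111111111111100000000000
Mask: 255.255.248.0


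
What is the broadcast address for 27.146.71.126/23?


Network: 27.146.70.0/23
Host bits = 9
Set all host bits to 1:
Broadcast: 27.146.71.255


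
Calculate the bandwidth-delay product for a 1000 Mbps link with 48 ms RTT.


BDP = bandwidth * RTT
= 1000 Mbps * 48 ms
= 1000 * 1e6 * 48 / 1000 bits
= 48000000 bits
= 6000000 bytes
= 5859.375 KB
BDP = 48000000 bits (6000000 bytes)


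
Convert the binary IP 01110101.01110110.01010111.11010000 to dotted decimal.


01110101 = 117
01110110 = 118
01010111 = 87
11010000 = 208
IP: 117.118.87.208


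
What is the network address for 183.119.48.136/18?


IP:   10110111.01110111.00110000.10001000
Mask: 11111111.11111111.11000000.00000000
AND operation:
Net:  10110111.01110111.00000000.00000000
Network: 183.119.0.0/18


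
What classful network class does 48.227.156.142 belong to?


First octet: 48
Binary: 00110000
0xxxxxxx -> Class A (1-126)
Class A, default mask 255.0.0.0 (/8)


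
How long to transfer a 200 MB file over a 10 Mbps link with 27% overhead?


Effective throughput = 10 * (1 - 27/100) = 7.3 Mbps
File size in Mb = 200 * 8 = 1600 Mb
Time = 1600 / 7.3
Time = 219.1781 seconds


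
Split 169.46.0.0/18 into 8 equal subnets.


New prefix = 18 + 3 = 21
Each subnet has 2048 addresses
  169.46.0.0/21
  169.46.8.0/21
  169.46.16.0/21
  169.46.24.0/21
  169.46.32.0/21
  169.46.40.0/21
  169.46.48.0/21
  169.46.56.0/21
Subnets: 169.46.0.0/21, 169.46.8.0/21, 169.46.16.0/21, 169.46.24.0/21, 169.46.32.0/21, 169.46.40.0/21, 169.46.48.0/21, 169.46.56.0/21


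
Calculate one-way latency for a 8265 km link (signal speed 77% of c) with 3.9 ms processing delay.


Speed = 0.77 * 3e5 km/s = 231000 km/s
Propagation delay = 8265 / 231000 = 0.0358 s = 35.7792 ms
Processing delay = 3.9 ms
Total one-way latency = 39.6792 ms


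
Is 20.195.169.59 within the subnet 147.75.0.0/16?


Subnet network: 147.75.0.0
Test IP AND mask: 20.195.0.0
No, 20.195.169.59 is not in 147.75.0.0/16


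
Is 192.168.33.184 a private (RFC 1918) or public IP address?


RFC 1918 private ranges:
  10.0.0.0/8 (10.0.0.0 - 10.255.255.255)
  172.16.0.0/12 (172.16.0.0 - 172.31.255.255)
  192.168.0.0/16 (192.168.0.0 - 192.168.255.255)
Private (in 192.168.0.0/16)


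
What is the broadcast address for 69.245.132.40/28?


Network: 69.245.132.32/28
Host bits = 4
Set all host bits to 1:
Broadcast: 69.245.132.47


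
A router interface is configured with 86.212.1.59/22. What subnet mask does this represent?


/22 means 22 network bits, 10 host bits
Binary: 11111111111111111111110000000000
Mask: 255.255.252.0


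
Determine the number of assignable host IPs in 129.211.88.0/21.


Host bits = 32 - 21 = 11
Total addresses = 2^11 = 2048
Usable = total - 2 (network and broadcast)
Usable hosts: 2046


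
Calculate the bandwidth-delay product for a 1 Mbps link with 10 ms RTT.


BDP = bandwidth * RTT
= 1 Mbps * 10 ms
= 1 * 1e6 * 10 / 1000 bits
= 10000 bits
= 1250 bytes
= 1.2207 KB
BDP = 10000 bits (1250 bytes)


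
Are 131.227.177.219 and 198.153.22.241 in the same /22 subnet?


Mask: 255.255.252.0
131.227.177.219 AND mask = 131.227.176.0
198.153.22.241 AND mask = 198.153.20.0
No, different subnets (131.227.176.0 vs 198.153.20.0)


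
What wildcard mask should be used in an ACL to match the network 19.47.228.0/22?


Subnet mask: 255.255.252.0
Wildcard = 255.255.255.255 - subnet mask
255 - 255 = 0
255 - 255 = 0
255 - 252 = 3
255 - 0 = 255
Wildcard: 0.0.3.255


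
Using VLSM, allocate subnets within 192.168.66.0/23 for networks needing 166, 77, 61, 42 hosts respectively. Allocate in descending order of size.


166 hosts -> /24 (254 usable): 192.168.66.0/24
77 hosts -> /25 (126 usable): 192.168.67.0/25
61 hosts -> /26 (62 usable): 192.168.67.128/26
42 hosts -> /26 (62 usable): 192.168.67.192/26
Allocation: 192.168.66.0/24 (166 hosts, 254 usable); 192.168.67.0/25 (77 hosts, 126 usable); 192.168.67.128/26 (61 hosts, 62 usable); 192.168.67.192/26 (42 hosts, 62 usable)


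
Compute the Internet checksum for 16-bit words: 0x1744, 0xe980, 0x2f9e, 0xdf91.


Sum all words (with carry folding):
+ 0x1744 = 0x1744
+ 0xe980 = 0x00c5
+ 0x2f9e = 0x3063
+ 0xdf91 = 0x0ff5
One's complement: ~0x0ff5
Checksum = 0xf00a


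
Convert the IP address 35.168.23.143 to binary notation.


35 = 00100011
168 = 10101000
23 = 00010111
143 = 10001111
Binary: 00100011.10101000.00010111.10001111


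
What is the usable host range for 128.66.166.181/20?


Network: 128.66.160.0
Broadcast: 128.66.175.255
First usable = network + 1
Last usable = broadcast - 1
Range: 128.66.160.1 to 128.66.175.254


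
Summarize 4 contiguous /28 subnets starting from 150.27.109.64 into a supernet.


Original prefix: /28
Number of subnets: 4 = 2^2
New prefix = 28 - 2 = 26
Supernet: 150.27.109.64/26


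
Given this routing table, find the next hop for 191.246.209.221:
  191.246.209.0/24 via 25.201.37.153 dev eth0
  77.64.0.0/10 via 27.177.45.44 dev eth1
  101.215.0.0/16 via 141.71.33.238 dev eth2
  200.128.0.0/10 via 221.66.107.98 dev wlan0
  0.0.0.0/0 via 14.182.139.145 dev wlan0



Longest prefix match for 191.246.209.221:
  /24 191.246.209.0: MATCH
  /10 77.64.0.0: no
  /16 101.215.0.0: no
  /10 200.128.0.0: no
  /0 0.0.0.0: MATCH
Selected: next-hop 25.201.37.153 via eth0 (matched /24)


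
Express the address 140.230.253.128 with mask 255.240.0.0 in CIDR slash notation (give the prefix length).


Binary: 11111111.11110000.00000000.00000000
Count leading 1s
Prefix: /12


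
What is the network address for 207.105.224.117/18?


IP:   11001111.01101001.11100000.01110101
Mask: 11111111.11111111.11000000.00000000
AND operation:
Net:  11001111.01101001.11000000.00000000
Network: 207.105.192.0/18


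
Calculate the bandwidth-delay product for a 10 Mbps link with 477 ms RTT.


BDP = bandwidth * RTT
= 10 Mbps * 477 ms
= 10 * 1e6 * 477 / 1000 bits
= 4770000 bits
= 596250 bytes
= 582.2754 KB
BDP = 4770000 bits (596250 bytes)


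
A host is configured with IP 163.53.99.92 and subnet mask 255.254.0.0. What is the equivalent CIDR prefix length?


Binary: 11111111.11111110.00000000.00000000
Count leading 1s
Prefix: /15


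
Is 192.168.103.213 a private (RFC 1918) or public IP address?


RFC 1918 private ranges:
  10.0.0.0/8 (10.0.0.0 - 10.255.255.255)
  172.16.0.0/12 (172.16.0.0 - 172.31.255.255)
  192.168.0.0/16 (192.168.0.0 - 192.168.255.255)
Private (in 192.168.0.0/16)


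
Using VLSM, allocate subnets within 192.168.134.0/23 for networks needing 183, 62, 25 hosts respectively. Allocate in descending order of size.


183 hosts -> /24 (254 usable): 192.168.134.0/24
62 hosts -> /26 (62 usable): 192.168.135.0/26
25 hosts -> /27 (30 usable): 192.168.135.64/27
Allocation: 192.168.134.0/24 (183 hosts, 254 usable); 192.168.135.0/26 (62 hosts, 62 usable); 192.168.135.64/27 (25 hosts, 30 usable)


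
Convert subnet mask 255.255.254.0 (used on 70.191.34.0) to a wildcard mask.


Subnet mask: 255.255.254.0
Wildcard = 255.255.255.255 - subnet mask
255 - 255 = 0
255 - 255 = 0
255 - 254 = 1
255 - 0 = 255
Wildcard: 0.0.1.255


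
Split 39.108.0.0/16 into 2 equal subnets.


New prefix = 16 + 1 = 17
Each subnet has 32768 addresses
  39.108.0.0/17
  39.108.128.0/17
Subnets: 39.108.0.0/17, 39.108.128.0/17


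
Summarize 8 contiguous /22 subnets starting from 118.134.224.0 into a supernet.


Original prefix: /22
Number of subnets: 8 = 2^3
New prefix = 22 - 3 = 19
Supernet: 118.134.224.0/19


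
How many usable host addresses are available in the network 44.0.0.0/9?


Host bits = 32 - 9 = 23
Total addresses = 2^23 = 8388608
Usable = total - 2 (network and broadcast)
Usable hosts: 8388606


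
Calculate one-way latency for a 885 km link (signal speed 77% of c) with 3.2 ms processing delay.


Speed = 0.77 * 3e5 km/s = 231000 km/s
Propagation delay = 885 / 231000 = 0.0038 s = 3.8312 ms
Processing delay = 3.2 ms
Total one-way latency = 7.0312 ms


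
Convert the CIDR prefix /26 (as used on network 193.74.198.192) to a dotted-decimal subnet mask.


/26 means 26 network bits, 6 host bits
Binary: 11111111111111111111111111000000
Mask: 255.255.255.192


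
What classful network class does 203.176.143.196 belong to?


First octet: 203
Binary: 11001011
110xxxxx -> Class C (192-223)
Class C, default mask 255.255.255.0 (/24)


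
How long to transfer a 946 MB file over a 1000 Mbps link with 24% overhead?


Effective throughput = 1000 * (1 - 24/100) = 760 Mbps
File size in Mb = 946 * 8 = 7568 Mb
Time = 7568 / 760
Time = 9.9579 seconds


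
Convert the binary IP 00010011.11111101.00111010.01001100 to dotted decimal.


00010011 = 19
11111101 = 253
00111010 = 58
01001100 = 76
IP: 19.253.58.76


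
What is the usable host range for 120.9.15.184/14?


Network: 120.8.0.0
Broadcast: 120.11.255.255
First usable = network + 1
Last usable = broadcast - 1
Range: 120.8.0.1 to 120.11.255.254


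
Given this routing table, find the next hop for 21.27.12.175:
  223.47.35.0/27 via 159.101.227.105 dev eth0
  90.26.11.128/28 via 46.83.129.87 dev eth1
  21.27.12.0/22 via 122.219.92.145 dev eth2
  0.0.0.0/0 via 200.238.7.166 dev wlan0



Longest prefix match for 21.27.12.175:
  /27 223.47.35.0: no
  /28 90.26.11.128: no
  /22 21.27.12.0: MATCH
  /0 0.0.0.0: MATCH
Selected: next-hop 122.219.92.145 via eth2 (matched /22)


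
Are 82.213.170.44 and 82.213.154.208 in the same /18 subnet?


Mask: 255.255.192.0
82.213.170.44 AND mask = 82.213.128.0
82.213.154.208 AND mask = 82.213.128.0
Yes, same subnet (82.213.128.0)


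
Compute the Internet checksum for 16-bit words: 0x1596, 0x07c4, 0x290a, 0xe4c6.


Sum all words (with carry folding):
+ 0x1596 = 0x1596
+ 0x07c4 = 0x1d5a
+ 0x290a = 0x4664
+ 0xe4c6 = 0x2b2b
One's complement: ~0x2b2b
Checksum = 0xd4d4


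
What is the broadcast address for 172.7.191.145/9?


Network: 172.0.0.0/9
Host bits = 23
Set all host bits to 1:
Broadcast: 172.127.255.255


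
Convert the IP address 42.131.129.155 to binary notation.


42 = 00101010
131 = 10000011
129 = 10000001
155 = 10011011
Binary: 00101010.10000011.10000001.10011011


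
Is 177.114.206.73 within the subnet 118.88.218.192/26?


Subnet network: 118.88.218.192
Test IP AND mask: 177.114.206.64
No, 177.114.206.73 is not in 118.88.218.192/26


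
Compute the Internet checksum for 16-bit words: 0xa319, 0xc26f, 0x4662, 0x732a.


Sum all words (with carry folding):
+ 0xa319 = 0xa319
+ 0xc26f = 0x6589
+ 0x4662 = 0xabeb
+ 0x732a = 0x1f16
One's complement: ~0x1f16
Checksum = 0xe0e9


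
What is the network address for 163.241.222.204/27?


IP:   10100011.11110001.11011110.11001100
Mask: 11111111.11111111.11111111.11100000
AND operation:
Net:  10100011.11110001.11011110.11000000
Network: 163.241.222.192/27


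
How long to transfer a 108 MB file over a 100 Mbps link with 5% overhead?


Effective throughput = 100 * (1 - 5/100) = 95 Mbps
File size in Mb = 108 * 8 = 864 Mb
Time = 864 / 95
Time = 9.0947 seconds


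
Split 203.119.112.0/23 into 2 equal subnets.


New prefix = 23 + 1 = 24
Each subnet has 256 addresses
  203.119.112.0/24
  203.119.113.0/24
Subnets: 203.119.112.0/24, 203.119.113.0/24


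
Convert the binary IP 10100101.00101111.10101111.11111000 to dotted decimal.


10100101 = 165
00101111 = 47
10101111 = 175
11111000 = 248
IP: 165.47.175.248


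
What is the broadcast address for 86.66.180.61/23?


Network: 86.66.180.0/23
Host bits = 9
Set all host bits to 1:
Broadcast: 86.66.181.255


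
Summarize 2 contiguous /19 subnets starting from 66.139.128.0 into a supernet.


Original prefix: /19
Number of subnets: 2 = 2^1
New prefix = 19 - 1 = 18
Supernet: 66.139.128.0/18


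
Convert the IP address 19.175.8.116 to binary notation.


19 = 00010011
175 = 10101111
8 = 00001000
116 = 01110100
Binary: 00010011.10101111.00001000.01110100


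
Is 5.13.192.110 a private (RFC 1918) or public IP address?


RFC 1918 private ranges:
  10.0.0.0/8 (10.0.0.0 - 10.255.255.255)
  172.16.0.0/12 (172.16.0.0 - 172.31.255.255)
  192.168.0.0/16 (192.168.0.0 - 192.168.255.255)
Public (not in any RFC 1918 range)


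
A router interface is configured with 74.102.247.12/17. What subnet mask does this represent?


/17 means 17 network bits, 15 host bits
Binary: 11111111111111111000000000000000
Mask: 255.255.128.0


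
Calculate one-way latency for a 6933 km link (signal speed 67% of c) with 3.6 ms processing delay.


Speed = 0.67 * 3e5 km/s = 201000 km/s
Propagation delay = 6933 / 201000 = 0.0345 s = 34.4925 ms
Processing delay = 3.6 ms
Total one-way latency = 38.0925 ms


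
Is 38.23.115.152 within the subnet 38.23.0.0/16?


Subnet network: 38.23.0.0
Test IP AND mask: 38.23.0.0
Yes, 38.23.115.152 is in 38.23.0.0/16


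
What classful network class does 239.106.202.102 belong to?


First octet: 239
Binary: 11101111
1110xxxx -> Class D (224-239)
Class D (multicast), default mask N/A


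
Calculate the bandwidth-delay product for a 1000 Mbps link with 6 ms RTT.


BDP = bandwidth * RTT
= 1000 Mbps * 6 ms
= 1000 * 1e6 * 6 / 1000 bits
= 6000000 bits
= 750000 bytes
= 732.4219 KB
BDP = 6000000 bits (750000 bytes)


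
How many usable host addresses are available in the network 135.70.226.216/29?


Host bits = 32 - 29 = 3
Total addresses = 2^3 = 8
Usable = total - 2 (network and broadcast)
Usable hosts: 6


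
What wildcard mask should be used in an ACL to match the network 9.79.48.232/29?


Subnet mask: 255.255.255.248
Wildcard = 255.255.255.255 - subnet mask
255 - 255 = 0
255 - 255 = 0
255 - 255 = 0
255 - 248 = 7
Wildcard: 0.0.0.7


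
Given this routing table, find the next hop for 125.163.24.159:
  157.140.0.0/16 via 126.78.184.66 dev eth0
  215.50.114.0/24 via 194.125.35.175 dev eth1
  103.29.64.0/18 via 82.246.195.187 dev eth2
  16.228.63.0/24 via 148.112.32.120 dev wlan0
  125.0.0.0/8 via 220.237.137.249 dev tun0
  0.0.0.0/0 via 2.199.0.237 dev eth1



Longest prefix match for 125.163.24.159:
  /16 157.140.0.0: no
  /24 215.50.114.0: no
  /18 103.29.64.0: no
  /24 16.228.63.0: no
  /8 125.0.0.0: MATCH
  /0 0.0.0.0: MATCH
Selected: next-hop 220.237.137.249 via tun0 (matched /8)


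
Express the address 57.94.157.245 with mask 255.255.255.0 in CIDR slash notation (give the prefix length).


Binary: 11111111.11111111.11111111.00000000
Count leading 1s
Prefix: /24


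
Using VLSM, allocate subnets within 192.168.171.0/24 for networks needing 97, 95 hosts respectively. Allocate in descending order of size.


97 hosts -> /25 (126 usable): 192.168.171.0/25
95 hosts -> /25 (126 usable): 192.168.171.128/25
Allocation: 192.168.171.0/25 (97 hosts, 126 usable); 192.168.171.128/25 (95 hosts, 126 usable)


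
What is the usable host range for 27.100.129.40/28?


Network: 27.100.129.32
Broadcast: 27.100.129.47
First usable = network + 1
Last usable = broadcast - 1
Range: 27.100.129.33 to 27.100.129.46


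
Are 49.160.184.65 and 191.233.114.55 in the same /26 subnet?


Mask: 255.255.255.192
49.160.184.65 AND mask = 49.160.184.64
191.233.114.55 AND mask = 191.233.114.0
No, different subnets (49.160.184.64 vs 191.233.114.0)


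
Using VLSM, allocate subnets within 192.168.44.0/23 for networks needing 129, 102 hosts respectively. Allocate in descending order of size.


129 hosts -> /24 (254 usable): 192.168.44.0/24
102 hosts -> /25 (126 usable): 192.168.45.0/25
Allocation: 192.168.44.0/24 (129 hosts, 254 usable); 192.168.45.0/25 (102 hosts, 126 usable)


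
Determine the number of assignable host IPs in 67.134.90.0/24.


Host bits = 32 - 24 = 8
Total addresses = 2^8 = 256
Usable = total - 2 (network and broadcast)
Usable hosts: 254


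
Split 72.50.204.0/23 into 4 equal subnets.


New prefix = 23 + 2 = 25
Each subnet has 128 addresses
  72.50.204.0/25
  72.50.204.128/25
  72.50.205.0/25
  72.50.205.128/25
Subnets: 72.50.204.0/25, 72.50.204.128/25, 72.50.205.0/25, 72.50.205.128/25


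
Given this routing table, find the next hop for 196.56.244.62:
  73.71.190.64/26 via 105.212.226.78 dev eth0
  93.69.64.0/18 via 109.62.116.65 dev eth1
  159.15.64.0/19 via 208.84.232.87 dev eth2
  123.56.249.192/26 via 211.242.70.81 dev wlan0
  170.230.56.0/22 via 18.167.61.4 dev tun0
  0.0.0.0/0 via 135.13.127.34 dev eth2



Longest prefix match for 196.56.244.62:
  /26 73.71.190.64: no
  /18 93.69.64.0: no
  /19 159.15.64.0: no
  /26 123.56.249.192: no
  /22 170.230.56.0: no
  /0 0.0.0.0: MATCH
Selected: next-hop 135.13.127.34 via eth2 (matched /0)


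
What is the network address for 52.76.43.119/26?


IP:   00110100.01001100.00101011.01110111
Mask: 11111111.11111111.11111111.11000000
AND operation:
Net:  00110100.01001100.00101011.01000000
Network: 52.76.43.64/26


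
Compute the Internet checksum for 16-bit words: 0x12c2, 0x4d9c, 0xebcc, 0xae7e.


Sum all words (with carry folding):
+ 0x12c2 = 0x12c2
+ 0x4d9c = 0x605e
+ 0xebcc = 0x4c2b
+ 0xae7e = 0xfaa9
One's complement: ~0xfaa9
Checksum = 0x0556


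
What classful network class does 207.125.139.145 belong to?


First octet: 207
Binary: 11001111
110xxxxx -> Class C (192-223)
Class C, default mask 255.255.255.0 (/24)


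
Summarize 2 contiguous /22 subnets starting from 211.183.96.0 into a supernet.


Original prefix: /22
Number of subnets: 2 = 2^1
New prefix = 22 - 1 = 21
Supernet: 211.183.96.0/21


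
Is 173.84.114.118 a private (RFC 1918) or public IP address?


RFC 1918 private ranges:
  10.0.0.0/8 (10.0.0.0 - 10.255.255.255)
  172.16.0.0/12 (172.16.0.0 - 172.31.255.255)
  192.168.0.0/16 (192.168.0.0 - 192.168.255.255)
Public (not in any RFC 1918 range)


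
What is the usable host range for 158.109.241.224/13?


Network: 158.104.0.0
Broadcast: 158.111.255.255
First usable = network + 1
Last usable = broadcast - 1
Range: 158.104.0.1 to 158.111.255.254


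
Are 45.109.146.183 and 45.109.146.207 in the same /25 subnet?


Mask: 255.255.255.128
45.109.146.183 AND mask = 45.109.146.128
45.109.146.207 AND mask = 45.109.146.128
Yes, same subnet (45.109.146.128)


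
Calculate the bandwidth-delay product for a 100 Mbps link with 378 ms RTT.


BDP = bandwidth * RTT
= 100 Mbps * 378 ms
= 100 * 1e6 * 378 / 1000 bits
= 37800000 bits
= 4725000 bytes
= 4614.2578 KB
BDP = 37800000 bits (4725000 bytes)


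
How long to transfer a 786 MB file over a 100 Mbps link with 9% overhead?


Effective throughput = 100 * (1 - 9/100) = 91 Mbps
File size in Mb = 786 * 8 = 6288 Mb
Time = 6288 / 91
Time = 69.0989 seconds


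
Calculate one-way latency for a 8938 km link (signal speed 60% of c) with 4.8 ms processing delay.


Speed = 0.6 * 3e5 km/s = 180000 km/s
Propagation delay = 8938 / 180000 = 0.0497 s = 49.6556 ms
Processing delay = 4.8 ms
Total one-way latency = 54.4556 ms


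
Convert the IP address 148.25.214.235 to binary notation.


148 = 10010100
25 = 00011001
214 = 11010110
235 = 11101011
Binary: 10010100.00011001.11010110.11101011


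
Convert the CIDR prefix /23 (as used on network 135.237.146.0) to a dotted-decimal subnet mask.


/23 means 23 network bits, 9 host bits
Binary: 11111111111111111111111000000000
Mask: 255.255.254.0


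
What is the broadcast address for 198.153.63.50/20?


Network: 198.153.48.0/20
Host bits = 12
Set all host bits to 1:
Broadcast: 198.153.63.255


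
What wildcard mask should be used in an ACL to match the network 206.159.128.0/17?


Subnet mask: 255.255.128.0
Wildcard = 255.255.255.255 - subnet mask
255 - 255 = 0
255 - 255 = 0
255 - 128 = 127
255 - 0 = 255
Wildcard: 0.0.127.255


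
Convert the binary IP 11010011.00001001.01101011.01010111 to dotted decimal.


11010011 = 211
00001001 = 9
01101011 = 107
01010111 = 87
IP: 211.9.107.87


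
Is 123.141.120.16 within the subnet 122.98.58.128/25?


Subnet network: 122.98.58.128
Test IP AND mask: 123.141.120.0
No, 123.141.120.16 is not in 122.98.58.128/25


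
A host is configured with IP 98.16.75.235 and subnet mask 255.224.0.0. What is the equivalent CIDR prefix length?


Binary: 11111111.11100000.00000000.00000000
Count leading 1s
Prefix: /11


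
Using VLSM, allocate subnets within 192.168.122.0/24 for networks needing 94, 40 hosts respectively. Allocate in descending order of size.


94 hosts -> /25 (126 usable): 192.168.122.0/25
40 hosts -> /26 (62 usable): 192.168.122.128/26
Allocation: 192.168.122.0/25 (94 hosts, 126 usable); 192.168.122.128/26 (40 hosts, 62 usable)


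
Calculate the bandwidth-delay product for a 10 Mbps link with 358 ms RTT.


BDP = bandwidth * RTT
= 10 Mbps * 358 ms
= 10 * 1e6 * 358 / 1000 bits
= 3580000 bits
= 447500 bytes
= 437.0117 KB
BDP = 3580000 bits (447500 bytes)


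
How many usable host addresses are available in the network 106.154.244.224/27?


Host bits = 32 - 27 = 5
Total addresses = 2^5 = 32
Usable = total - 2 (network and broadcast)
Usable hosts: 30


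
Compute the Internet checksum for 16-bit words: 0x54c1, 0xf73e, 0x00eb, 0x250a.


Sum all words (with carry folding):
+ 0x54c1 = 0x54c1
+ 0xf73e = 0x4c00
+ 0x00eb = 0x4ceb
+ 0x250a = 0x71f5
One's complement: ~0x71f5
Checksum = 0x8e0a


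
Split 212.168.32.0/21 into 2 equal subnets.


New prefix = 21 + 1 = 22
Each subnet has 1024 addresses
  212.168.32.0/22
  212.168.36.0/22
Subnets: 212.168.32.0/22, 212.168.36.0/22


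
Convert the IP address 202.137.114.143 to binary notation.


202 = 11001010
137 = 10001001
114 = 01110010
143 = 10001111
Binary: 11001010.10001001.01110010.10001111


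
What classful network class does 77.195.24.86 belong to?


First octet: 77
Binary: 01001101
0xxxxxxx -> Class A (1-126)
Class A, default mask 255.0.0.0 (/8)


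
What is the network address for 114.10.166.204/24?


IP:   01110010.00001010.10100110.11001100
Mask: 11111111.11111111.11111111.00000000
AND operation:
Net:  01110010.00001010.10100110.00000000
Network: 114.10.166.0/24


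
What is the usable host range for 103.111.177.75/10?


Network: 103.64.0.0
Broadcast: 103.127.255.255
First usable = network + 1
Last usable = broadcast - 1
Range: 103.64.0.1 to 103.127.255.254


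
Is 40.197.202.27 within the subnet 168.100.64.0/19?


Subnet network: 168.100.64.0
Test IP AND mask: 40.197.192.0
No, 40.197.202.27 is not in 168.100.64.0/19


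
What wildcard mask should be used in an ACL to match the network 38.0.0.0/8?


Subnet mask: 255.0.0.0
Wildcard = 255.255.255.255 - subnet mask
255 - 255 = 0
255 - 0 = 255
255 - 0 = 255
255 - 0 = 255
Wildcard: 0.255.255.255


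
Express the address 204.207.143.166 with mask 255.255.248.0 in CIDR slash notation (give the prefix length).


Binary: 11111111.11111111.11111000.00000000
Count leading 1s
Prefix: /21


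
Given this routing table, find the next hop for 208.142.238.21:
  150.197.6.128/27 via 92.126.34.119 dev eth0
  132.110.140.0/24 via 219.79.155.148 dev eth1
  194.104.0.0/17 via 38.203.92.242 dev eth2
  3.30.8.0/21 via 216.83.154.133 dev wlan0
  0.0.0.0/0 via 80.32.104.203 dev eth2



Longest prefix match for 208.142.238.21:
  /27 150.197.6.128: no
  /24 132.110.140.0: no
  /17 194.104.0.0: no
  /21 3.30.8.0: no
  /0 0.0.0.0: MATCH
Selected: next-hop 80.32.104.203 via eth2 (matched /0)


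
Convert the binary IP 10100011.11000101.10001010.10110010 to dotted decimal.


10100011 = 163
11000101 = 197
10001010 = 138
10110010 = 178
IP: 163.197.138.178


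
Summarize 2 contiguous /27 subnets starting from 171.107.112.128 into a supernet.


Original prefix: /27
Number of subnets: 2 = 2^1
New prefix = 27 - 1 = 26
Supernet: 171.107.112.128/26


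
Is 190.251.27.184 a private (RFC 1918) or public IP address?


RFC 1918 private ranges:
  10.0.0.0/8 (10.0.0.0 - 10.255.255.255)
  172.16.0.0/12 (172.16.0.0 - 172.31.255.255)
  192.168.0.0/16 (192.168.0.0 - 192.168.255.255)
Public (not in any RFC 1918 range)


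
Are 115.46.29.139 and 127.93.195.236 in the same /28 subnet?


Mask: 255.255.255.240
115.46.29.139 AND mask = 115.46.29.128
127.93.195.236 AND mask = 127.93.195.224
No, different subnets (115.46.29.128 vs 127.93.195.224)


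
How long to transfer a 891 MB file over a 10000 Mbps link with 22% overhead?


Effective throughput = 10000 * (1 - 22/100) = 7800 Mbps
File size in Mb = 891 * 8 = 7128 Mb
Time = 7128 / 7800
Time = 0.9138 seconds


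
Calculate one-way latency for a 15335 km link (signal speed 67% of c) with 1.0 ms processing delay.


Speed = 0.67 * 3e5 km/s = 201000 km/s
Propagation delay = 15335 / 201000 = 0.0763 s = 76.2935 ms
Processing delay = 1.0 ms
Total one-way latency = 77.2935 ms


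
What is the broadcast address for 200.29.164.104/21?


Network: 200.29.160.0/21
Host bits = 11
Set all host bits to 1:
Broadcast: 200.29.167.255


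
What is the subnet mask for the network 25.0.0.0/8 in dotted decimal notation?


/8 means 8 network bits, 24 host bits
Binary: 11111111000000000000000000000000
Mask: 255.0.0.0


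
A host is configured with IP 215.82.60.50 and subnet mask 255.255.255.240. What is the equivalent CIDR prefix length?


Binary: 11111111.11111111.11111111.11110000
Count leading 1s
Prefix: /28


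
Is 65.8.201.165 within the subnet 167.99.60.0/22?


Subnet network: 167.99.60.0
Test IP AND mask: 65.8.200.0
No, 65.8.201.165 is not in 167.99.60.0/22


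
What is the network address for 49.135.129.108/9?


IP:   00110001.10000111.10000001.01101100
Mask: 11111111.10000000.00000000.00000000
AND operation:
Net:  00110001.10000000.00000000.00000000
Network: 49.128.0.0/9


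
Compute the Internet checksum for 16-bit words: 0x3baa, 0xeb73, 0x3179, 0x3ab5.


Sum all words (with carry folding):
+ 0x3baa = 0x3baa
+ 0xeb73 = 0x271e
+ 0x3179 = 0x5897
+ 0x3ab5 = 0x934c
One's complement: ~0x934c
Checksum = 0x6cb3


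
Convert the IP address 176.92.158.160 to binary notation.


176 = 10110000
92 = 01011100
158 = 10011110
160 = 10100000
Binary: 10110000.01011100.10011110.10100000


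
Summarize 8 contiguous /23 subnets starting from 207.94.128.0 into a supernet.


Original prefix: /23
Number of subnets: 8 = 2^3
New prefix = 23 - 3 = 20
Supernet: 207.94.128.0/20


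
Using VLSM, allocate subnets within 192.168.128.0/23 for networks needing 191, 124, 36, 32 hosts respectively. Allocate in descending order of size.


191 hosts -> /24 (254 usable): 192.168.128.0/24
124 hosts -> /25 (126 usable): 192.168.129.0/25
36 hosts -> /26 (62 usable): 192.168.129.128/26
32 hosts -> /26 (62 usable): 192.168.129.192/26
Allocation: 192.168.128.0/24 (191 hosts, 254 usable); 192.168.129.0/25 (124 hosts, 126 usable); 192.168.129.128/26 (36 hosts, 62 usable); 192.168.129.192/26 (32 hosts, 62 usable)


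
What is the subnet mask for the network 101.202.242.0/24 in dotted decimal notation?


/24 means 24 network bits, 8 host bits
Binary: 11111111111111111111111100000000
Mask: 255.255.255.0


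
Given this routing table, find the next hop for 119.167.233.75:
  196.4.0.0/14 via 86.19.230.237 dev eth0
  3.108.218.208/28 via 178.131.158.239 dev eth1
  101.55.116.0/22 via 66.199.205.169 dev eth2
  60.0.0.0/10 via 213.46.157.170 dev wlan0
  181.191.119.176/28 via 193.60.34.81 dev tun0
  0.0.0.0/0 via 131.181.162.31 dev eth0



Longest prefix match for 119.167.233.75:
  /14 196.4.0.0: no
  /28 3.108.218.208: no
  /22 101.55.116.0: no
  /10 60.0.0.0: no
  /28 181.191.119.176: no
  /0 0.0.0.0: MATCH
Selected: next-hop 131.181.162.31 via eth0 (matched /0)


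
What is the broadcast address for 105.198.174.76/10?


Network: 105.192.0.0/10
Host bits = 22
Set all host bits to 1:
Broadcast: 105.255.255.255


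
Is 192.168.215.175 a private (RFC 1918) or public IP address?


RFC 1918 private ranges:
  10.0.0.0/8 (10.0.0.0 - 10.255.255.255)
  172.16.0.0/12 (172.16.0.0 - 172.31.255.255)
  192.168.0.0/16 (192.168.0.0 - 192.168.255.255)
Private (in 192.168.0.0/16)


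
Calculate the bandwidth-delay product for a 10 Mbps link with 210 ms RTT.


BDP = bandwidth * RTT
= 10 Mbps * 210 ms
= 10 * 1e6 * 210 / 1000 bits
= 2100000 bits
= 262500 bytes
= 256.3477 KB
BDP = 2100000 bits (262500 bytes)


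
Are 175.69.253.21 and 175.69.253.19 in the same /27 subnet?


Mask: 255.255.255.224
175.69.253.21 AND mask = 175.69.253.0
175.69.253.19 AND mask = 175.69.253.0
Yes, same subnet (175.69.253.0)


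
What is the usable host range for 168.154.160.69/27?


Network: 168.154.160.64
Broadcast: 168.154.160.95
First usable = network + 1
Last usable = broadcast - 1
Range: 168.154.160.65 to 168.154.160.94


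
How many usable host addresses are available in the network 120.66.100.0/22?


Host bits = 32 - 22 = 10
Total addresses = 2^10 = 1024
Usable = total - 2 (network and broadcast)
Usable hosts: 1022


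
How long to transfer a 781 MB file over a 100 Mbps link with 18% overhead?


Effective throughput = 100 * (1 - 18/100) = 82 Mbps
File size in Mb = 781 * 8 = 6248 Mb
Time = 6248 / 82
Time = 76.1951 seconds


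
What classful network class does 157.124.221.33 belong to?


First octet: 157
Binary: 10011101
10xxxxxx -> Class B (128-191)
Class B, default mask 255.255.0.0 (/16)


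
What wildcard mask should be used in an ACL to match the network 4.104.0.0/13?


Subnet mask: 255.248.0.0
Wildcard = 255.255.255.255 - subnet mask
255 - 255 = 0
255 - 248 = 7
255 - 0 = 255
255 - 0 = 255
Wildcard: 0.7.255.255


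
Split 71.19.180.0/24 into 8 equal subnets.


New prefix = 24 + 3 = 27
Each subnet has 32 addresses
  71.19.180.0/27
  71.19.180.32/27
  71.19.180.64/27
  71.19.180.96/27
  71.19.180.128/27
  71.19.180.160/27
  71.19.180.192/27
  71.19.180.224/27
Subnets: 71.19.180.0/27, 71.19.180.32/27, 71.19.180.64/27, 71.19.180.96/27, 71.19.180.128/27, 71.19.180.160/27, 71.19.180.192/27, 71.19.180.224/27


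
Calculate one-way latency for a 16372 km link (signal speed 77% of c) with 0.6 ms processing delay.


Speed = 0.77 * 3e5 km/s = 231000 km/s
Propagation delay = 16372 / 231000 = 0.0709 s = 70.8745 ms
Processing delay = 0.6 ms
Total one-way latency = 71.4745 ms


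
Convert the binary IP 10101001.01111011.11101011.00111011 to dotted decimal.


10101001 = 169
01111011 = 123
11101011 = 235
00111011 = 59
IP: 169.123.235.59


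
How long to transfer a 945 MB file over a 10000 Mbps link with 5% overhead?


Effective throughput = 10000 * (1 - 5/100) = 9500 Mbps
File size in Mb = 945 * 8 = 7560 Mb
Time = 7560 / 9500
Time = 0.7958 seconds


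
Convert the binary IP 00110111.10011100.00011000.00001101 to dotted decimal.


00110111 = 55
10011100 = 156
00011000 = 24
00001101 = 13
IP: 55.156.24.13


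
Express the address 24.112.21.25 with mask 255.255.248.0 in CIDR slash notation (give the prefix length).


Binary: 11111111.11111111.11111000.00000000
Count leading 1s
Prefix: /21


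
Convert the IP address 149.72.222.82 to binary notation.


149 = 10010101
72 = 01001000
222 = 11011110
82 = 01010010
Binary: 10010101.01001000.11011110.01010010


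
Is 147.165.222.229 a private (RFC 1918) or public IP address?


RFC 1918 private ranges:
  10.0.0.0/8 (10.0.0.0 - 10.255.255.255)
  172.16.0.0/12 (172.16.0.0 - 172.31.255.255)
  192.168.0.0/16 (192.168.0.0 - 192.168.255.255)
Public (not in any RFC 1918 range)


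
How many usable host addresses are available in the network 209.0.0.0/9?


Host bits = 32 - 9 = 23
Total addresses = 2^23 = 8388608
Usable = total - 2 (network and broadcast)
Usable hosts: 8388606


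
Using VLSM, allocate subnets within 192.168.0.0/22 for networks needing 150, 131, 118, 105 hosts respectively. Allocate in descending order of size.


150 hosts -> /24 (254 usable): 192.168.0.0/24
131 hosts -> /24 (254 usable): 192.168.1.0/24
118 hosts -> /25 (126 usable): 192.168.2.0/25
105 hosts -> /25 (126 usable): 192.168.2.128/25
Allocation: 192.168.0.0/24 (150 hosts, 254 usable); 192.168.1.0/24 (131 hosts, 254 usable); 192.168.2.0/25 (118 hosts, 126 usable); 192.168.2.128/25 (105 hosts, 126 usable)


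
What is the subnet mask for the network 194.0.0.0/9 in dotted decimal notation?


/9 means 9 network bits, 23 host bits
Binary: 11111111100000000000000000000000
Mask: 255.128.0.0


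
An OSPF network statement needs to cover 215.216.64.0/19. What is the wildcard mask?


Subnet mask: 255.255.224.0
Wildcard = 255.255.255.255 - subnet mask
255 - 255 = 0
255 - 255 = 0
255 - 224 = 31
255 - 0 = 255
Wildcard: 0.0.31.255


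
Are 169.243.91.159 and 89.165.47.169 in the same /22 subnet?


Mask: 255.255.252.0
169.243.91.159 AND mask = 169.243.88.0
89.165.47.169 AND mask = 89.165.44.0
No, different subnets (169.243.88.0 vs 89.165.44.0)


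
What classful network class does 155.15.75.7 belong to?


First octet: 155
Binary: 10011011
10xxxxxx -> Class B (128-191)
Class B, default mask 255.255.0.0 (/16)


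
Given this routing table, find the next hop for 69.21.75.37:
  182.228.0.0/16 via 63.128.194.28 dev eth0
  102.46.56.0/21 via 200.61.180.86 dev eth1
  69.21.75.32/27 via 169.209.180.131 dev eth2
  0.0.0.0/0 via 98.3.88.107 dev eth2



Longest prefix match for 69.21.75.37:
  /16 182.228.0.0: no
  /21 102.46.56.0: no
  /27 69.21.75.32: MATCH
  /0 0.0.0.0: MATCH
Selected: next-hop 169.209.180.131 via eth2 (matched /27)


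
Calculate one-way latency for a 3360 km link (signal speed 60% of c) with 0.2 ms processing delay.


Speed = 0.6 * 3e5 km/s = 180000 km/s
Propagation delay = 3360 / 180000 = 0.0187 s = 18.6667 ms
Processing delay = 0.2 ms
Total one-way latency = 18.8667 ms


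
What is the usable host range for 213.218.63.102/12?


Network: 213.208.0.0
Broadcast: 213.223.255.255
First usable = network + 1
Last usable = broadcast - 1
Range: 213.208.0.1 to 213.223.255.254
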